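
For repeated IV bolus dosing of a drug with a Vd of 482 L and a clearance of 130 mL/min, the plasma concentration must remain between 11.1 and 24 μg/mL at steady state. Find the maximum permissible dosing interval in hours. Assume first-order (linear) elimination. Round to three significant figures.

Convert clearance: 130 mL/min × 60 min/h ÷ 1000 mL/L = 7.800 L/h
k = CL / Vd = 7.800 / 482.0 = 0.01618 h⁻¹
Between IV bolus doses, concentration decays as C = C₀·e^(−kτ), so C_peak/C_trough = e^(kτ).
τ_max = ln(C_peak/C_trough) / k = ln(24/11.1) / 0.01618 = 0.7711 / 0.01618 = 47.66 h

47.7 h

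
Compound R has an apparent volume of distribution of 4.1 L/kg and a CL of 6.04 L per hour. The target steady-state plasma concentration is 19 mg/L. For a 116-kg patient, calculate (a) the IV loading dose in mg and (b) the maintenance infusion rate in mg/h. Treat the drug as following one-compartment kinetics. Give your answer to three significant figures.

Vd = 4.1 L/kg × 116 kg = 475.6 L
LD = Vd · C_target = 475.6 × 19 = 9036 mg
Maintenance: replace elimination → rate = CL × Css = 6.040 × 19 = 114.8 mg/h

(a) 9040 mg; (b) 115 mg/h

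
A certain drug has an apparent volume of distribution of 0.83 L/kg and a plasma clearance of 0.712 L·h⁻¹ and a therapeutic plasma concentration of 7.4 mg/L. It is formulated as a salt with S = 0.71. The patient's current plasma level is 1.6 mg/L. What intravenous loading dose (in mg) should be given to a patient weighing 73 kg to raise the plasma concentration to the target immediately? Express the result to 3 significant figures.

Total Vd = 0.83 × 73 = 60.59 L
Concentration deficit ΔC = 7.4 − 1.6 = 5.800 mg/L
LD = Vd × ΔC / S = 60.59 × 5.800 / 0.71 = 495.0 mg

495 mg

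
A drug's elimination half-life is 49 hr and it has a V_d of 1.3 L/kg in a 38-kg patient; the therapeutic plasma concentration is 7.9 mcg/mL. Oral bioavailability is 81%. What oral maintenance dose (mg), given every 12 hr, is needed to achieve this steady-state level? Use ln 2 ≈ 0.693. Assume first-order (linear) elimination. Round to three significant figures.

81.8 mg

Total Vd = 1.3 × 38 = 49.40 L
CL = ln 2 · Vd / t½ = 0.693 × 49.40 / 49 = 0.6987 L/h
D = CL × Css × τ / F = 0.6987 × 7.9 × 12 / 0.81 = 81.77 mg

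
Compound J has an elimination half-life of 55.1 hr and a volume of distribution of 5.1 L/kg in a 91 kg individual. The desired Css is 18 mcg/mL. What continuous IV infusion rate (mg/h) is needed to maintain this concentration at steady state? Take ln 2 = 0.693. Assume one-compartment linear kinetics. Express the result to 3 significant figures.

Vd = 5.1 L/kg × 91 kg = 464.1 L
CL = 0.693 × Vd / t½ = 0.693 × 464.1 / 55.1 = 5.837 L/h
Infusion rate = CL × Css = 5.837 × 18 = 105.1 mg/h

105 mg/h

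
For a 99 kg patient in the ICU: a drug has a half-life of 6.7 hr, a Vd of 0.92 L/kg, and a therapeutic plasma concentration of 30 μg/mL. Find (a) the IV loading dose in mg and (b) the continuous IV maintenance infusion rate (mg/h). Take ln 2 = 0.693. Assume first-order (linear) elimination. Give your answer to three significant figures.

(a) 2730 mg; (b) 283 mg/h

Total Vd = 0.92 × 99 = 91.08 L
LD = Vd × C = 91.08 × 30 = 2732 mg
CL = 0.693 × Vd / t½ = 0.693 × 91.08 / 6.7 = 9.421 L/h
Infusion rate = CL × Css = 9.421 × 30 = 282.6 mg/h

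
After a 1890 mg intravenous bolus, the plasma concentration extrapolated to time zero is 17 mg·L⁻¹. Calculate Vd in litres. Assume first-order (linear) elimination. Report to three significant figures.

111 L

Immediately after an IV bolus, C₀ = Dose / Vd, so Vd = Dose / C₀.
Vd = 1890 / 17 = 111.2 L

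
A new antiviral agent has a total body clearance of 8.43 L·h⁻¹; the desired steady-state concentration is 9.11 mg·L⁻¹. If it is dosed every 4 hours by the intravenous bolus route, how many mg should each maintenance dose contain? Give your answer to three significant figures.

307 mg

D = CL × Css × τ = 8.430 × 9.11 × 4 = 307.2 mg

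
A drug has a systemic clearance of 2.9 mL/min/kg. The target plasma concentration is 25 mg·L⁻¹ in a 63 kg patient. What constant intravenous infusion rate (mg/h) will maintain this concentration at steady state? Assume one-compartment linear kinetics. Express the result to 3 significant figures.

274 mg/h

CL = 2.9 mL/min/kg × 63 kg = 182.7 mL/min = 182.7 × 60/1000 = 10.96 L/h
Rate = CL × Css = 10.96 × 25 = 274.0 mg/h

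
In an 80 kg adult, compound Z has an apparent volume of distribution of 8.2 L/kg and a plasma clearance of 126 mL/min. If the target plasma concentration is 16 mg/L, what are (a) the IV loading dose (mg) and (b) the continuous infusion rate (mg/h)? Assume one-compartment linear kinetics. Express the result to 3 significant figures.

Vd(total) = 80 kg × 8.2 L/kg = 656.0 L
Loading: fill Vd to C_target → 656.0 L × 16 mg/L = 10500 mg
Convert clearance: 126 mL/min × 60 min/h ÷ 1000 mL/L = 7.560 L/h
Maintenance infusion rate = CL × Css = 7.560 × 16 = 121.0 mg/h

(a) 10500 mg; (b) 121 mg/h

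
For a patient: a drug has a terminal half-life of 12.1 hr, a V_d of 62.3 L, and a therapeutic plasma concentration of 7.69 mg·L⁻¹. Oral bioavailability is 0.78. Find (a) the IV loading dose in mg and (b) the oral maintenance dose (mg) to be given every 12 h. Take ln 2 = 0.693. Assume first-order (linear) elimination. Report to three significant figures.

LD = Vd × C = 62.30 × 7.69 = 479.1 mg
CL = 0.693 × Vd / t½ = 0.693 × 62.30 / 12.1 = 3.568 L/h
D = CL × Css × τ / F = 3.568 × 7.69 × 12 / 0.78 = 422.1 mg

(a) 479 mg; (b) 422 mg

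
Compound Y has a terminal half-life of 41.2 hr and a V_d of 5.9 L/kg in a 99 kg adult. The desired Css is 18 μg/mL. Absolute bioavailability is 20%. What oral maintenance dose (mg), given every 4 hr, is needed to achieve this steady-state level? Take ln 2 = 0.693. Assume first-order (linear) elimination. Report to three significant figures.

3540 mg

Vd(total) = 99 kg × 5.9 L/kg = 584.1 L
CL = 0.693 × Vd / t½ = 0.693 × 584.1 / 41.2 = 9.825 L/h
D = CL × Css × τ / F = 9.825 × 18 × 4 / 0.2 = 3537 mg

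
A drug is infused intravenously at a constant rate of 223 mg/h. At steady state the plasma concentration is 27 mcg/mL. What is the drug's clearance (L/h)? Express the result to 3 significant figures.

8.26 L/h

At steady state, infusion rate = CL × Css, so CL = rate / Css.
CL = 223 / 27 = 8.259 L/h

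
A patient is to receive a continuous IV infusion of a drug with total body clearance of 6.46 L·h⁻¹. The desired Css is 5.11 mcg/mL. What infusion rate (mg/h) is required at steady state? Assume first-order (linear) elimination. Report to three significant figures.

33.0 mg/h

At steady state, infusion rate equals elimination rate: rate in = CL × Css.
R₀ = 6.460 × 5.11 = 33.01 mg/h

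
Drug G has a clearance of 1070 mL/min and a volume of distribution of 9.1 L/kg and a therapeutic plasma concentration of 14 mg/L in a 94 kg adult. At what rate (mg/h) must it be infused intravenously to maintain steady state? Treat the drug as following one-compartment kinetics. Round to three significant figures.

CL = 1070 mL/min = 1070 × 0.06 = 64.20 L/h
Infusion rate = CL · Css = 64.20 L/h × 14 mg/L = 898.8 mg/h

899 mg/h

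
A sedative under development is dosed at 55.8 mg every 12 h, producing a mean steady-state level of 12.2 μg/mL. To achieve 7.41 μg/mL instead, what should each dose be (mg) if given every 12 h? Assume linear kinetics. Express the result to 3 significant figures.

33.9 mg

With linear kinetics, Css is proportional to dose rate (D/τ) at fixed clearance.
D₂ = D₁ × (Css,target / Css,current) = 55.8 × 7.41/12.2 = 33.89 mg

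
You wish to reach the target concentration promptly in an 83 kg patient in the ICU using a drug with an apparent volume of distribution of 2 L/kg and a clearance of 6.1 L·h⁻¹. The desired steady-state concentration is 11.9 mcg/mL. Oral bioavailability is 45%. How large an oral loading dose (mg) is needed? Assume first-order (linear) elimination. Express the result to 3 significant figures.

4390 mg

Vd(total) = 83 kg × 2 L/kg = 166.0 L
LD = Vd × C / F = 166.0 × 11.90 / 0.45 = 4390 mg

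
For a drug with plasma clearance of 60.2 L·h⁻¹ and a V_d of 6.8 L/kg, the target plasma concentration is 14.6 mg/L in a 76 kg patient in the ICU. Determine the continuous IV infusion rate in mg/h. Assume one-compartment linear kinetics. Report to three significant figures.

At steady state, infusion rate equals elimination rate: rate in = CL × Css.
R₀ = 60.20 × 14.6 = 878.9 mg/h

879 mg/h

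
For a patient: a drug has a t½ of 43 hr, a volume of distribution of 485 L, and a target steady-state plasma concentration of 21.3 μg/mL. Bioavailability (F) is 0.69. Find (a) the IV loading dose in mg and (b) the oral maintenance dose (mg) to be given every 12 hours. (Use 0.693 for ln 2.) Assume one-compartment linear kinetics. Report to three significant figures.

(a) 10300 mg; (b) 2900 mg

LD = Vd × C = 485.0 × 21.3 = 10330 mg
CL = 0.693 × Vd / t½ = 0.693 × 485.0 / 43 = 7.816 L/h
D = CL × Css × τ / F = 7.816 × 21.3 × 12 / 0.69 = 2895 mg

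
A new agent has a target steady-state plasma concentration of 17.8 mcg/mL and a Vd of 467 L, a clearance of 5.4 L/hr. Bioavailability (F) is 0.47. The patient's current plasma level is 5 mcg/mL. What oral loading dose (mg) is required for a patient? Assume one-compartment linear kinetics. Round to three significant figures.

12700 mg

Concentration deficit ΔC = 17.8 − 5 = 12.80 mg/L
LD = Vd × ΔC / F = 467.0 × 12.80 / 0.47 = 12720 mg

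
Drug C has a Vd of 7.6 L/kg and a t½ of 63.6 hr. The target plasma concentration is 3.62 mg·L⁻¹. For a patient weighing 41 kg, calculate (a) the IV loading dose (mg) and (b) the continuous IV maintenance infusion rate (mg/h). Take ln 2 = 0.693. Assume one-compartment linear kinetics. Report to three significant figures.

Vd = 7.6 L/kg × 41 kg = 311.6 L
LD = Vd × C = 311.6 × 3.62 = 1128 mg
CL = 0.693 × Vd / t½ = 0.693 × 311.6 / 63.6 = 3.395 L/h
Infusion rate = CL × Css = 3.395 × 3.62 = 12.29 mg/h

(a) 1130 mg; (b) 12.3 mg/h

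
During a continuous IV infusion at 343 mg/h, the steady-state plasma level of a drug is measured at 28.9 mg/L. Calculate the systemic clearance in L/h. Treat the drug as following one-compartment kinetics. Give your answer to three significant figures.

11.9 L/h

At steady state, infusion rate = CL × Css, so CL = rate / Css.
CL = 343 / 28.9 = 11.87 L/h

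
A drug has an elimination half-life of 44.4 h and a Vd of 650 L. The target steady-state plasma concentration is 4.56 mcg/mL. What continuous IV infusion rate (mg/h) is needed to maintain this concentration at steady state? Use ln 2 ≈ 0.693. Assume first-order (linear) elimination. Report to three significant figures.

k = 0.693/44.4 = 0.01561 h⁻¹, so CL = k·Vd = 0.01561 × 650.0 = 10.15 L/h
Infusion rate = CL × Css = 10.15 × 4.56 = 46.28 mg/h

46.3 mg/h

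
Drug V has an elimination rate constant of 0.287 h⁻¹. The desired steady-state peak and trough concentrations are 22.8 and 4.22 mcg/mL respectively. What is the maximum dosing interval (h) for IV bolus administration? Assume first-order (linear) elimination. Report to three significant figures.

Between IV bolus doses, concentration decays as C = C₀·e^(−kτ), so C_peak/C_trough = e^(kτ).
τ_max = ln(C_peak/C_trough) / k = ln(22.8/4.22) / 0.2870 = 1.687 / 0.2870 = 5.878 h

5.88 h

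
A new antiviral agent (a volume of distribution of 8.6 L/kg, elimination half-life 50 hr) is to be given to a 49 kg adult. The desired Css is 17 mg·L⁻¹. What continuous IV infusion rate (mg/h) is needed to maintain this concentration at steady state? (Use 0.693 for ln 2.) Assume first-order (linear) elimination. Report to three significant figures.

Vd = 8.6 L/kg × 49 kg = 421.4 L
k = 0.693/50 = 0.01386 h⁻¹, so CL = k·Vd = 0.01386 × 421.4 = 5.841 L/h
Infusion rate = CL × Css = 5.841 × 17 = 99.30 mg/h

99.3 mg/h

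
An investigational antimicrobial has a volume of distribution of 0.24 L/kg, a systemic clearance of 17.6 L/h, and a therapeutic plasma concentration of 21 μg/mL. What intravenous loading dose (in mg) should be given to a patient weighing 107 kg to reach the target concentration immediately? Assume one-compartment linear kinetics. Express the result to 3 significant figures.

Vd = 0.24 L/kg × 107 kg = 25.68 L
LD is governed by Vd — clearance does not enter the loading-dose calculation.
LD = Vd × C = 25.68 × 21.00 = 539.3 mg

539 mg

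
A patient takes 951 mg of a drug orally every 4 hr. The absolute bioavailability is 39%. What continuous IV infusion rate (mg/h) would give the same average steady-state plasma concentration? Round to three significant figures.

Equivalent systemic input: infusion rate = F·D/τ.
Rate = 0.39 × 951 / 4 = 92.72 mg/h

92.7 mg/h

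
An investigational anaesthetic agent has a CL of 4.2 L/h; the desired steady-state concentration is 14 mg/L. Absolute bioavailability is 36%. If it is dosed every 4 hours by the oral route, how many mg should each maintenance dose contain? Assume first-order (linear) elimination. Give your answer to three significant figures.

653 mg

D = CL × Css × τ / F = 4.200 × 14 × 4 / 0.36 = 653.3 mg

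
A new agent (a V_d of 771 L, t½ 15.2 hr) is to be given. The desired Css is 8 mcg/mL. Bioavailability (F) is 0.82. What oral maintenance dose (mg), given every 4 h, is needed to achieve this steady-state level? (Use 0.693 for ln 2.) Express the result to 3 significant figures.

k = 0.693/15.2 = 0.04559 h⁻¹, so CL = k·Vd = 0.04559 × 771.0 = 35.15 L/h
D = CL × Css × τ / F = 35.15 × 8 × 4 / 0.82 = 1372 mg

1370 mg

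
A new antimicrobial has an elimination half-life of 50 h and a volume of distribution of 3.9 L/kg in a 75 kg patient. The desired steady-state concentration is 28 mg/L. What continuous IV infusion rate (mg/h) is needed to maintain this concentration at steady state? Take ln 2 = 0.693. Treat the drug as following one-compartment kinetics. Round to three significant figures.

114 mg/h

Vd = 3.9 L/kg × 75 kg = 292.5 L
k = 0.693/50 = 0.01386 h⁻¹, so CL = k·Vd = 0.01386 × 292.5 = 4.054 L/h
Infusion rate = CL × Css = 4.054 × 28 = 113.5 mg/h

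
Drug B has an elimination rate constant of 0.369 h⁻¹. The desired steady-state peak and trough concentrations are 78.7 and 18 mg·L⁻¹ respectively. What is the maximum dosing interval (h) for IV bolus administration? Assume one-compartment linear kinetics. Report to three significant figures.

Between IV bolus doses, concentration decays as C = C₀·e^(−kτ), so C_peak/C_trough = e^(kτ).
τ_max = ln(C_peak/C_trough) / k = ln(78.7/18) / 0.3690 = 1.475 / 0.3690 = 3.997 h

4.00 h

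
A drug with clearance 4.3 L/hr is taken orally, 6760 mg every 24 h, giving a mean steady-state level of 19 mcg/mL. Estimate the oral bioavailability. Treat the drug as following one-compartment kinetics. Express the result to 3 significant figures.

F·D/τ = CL·Css at steady state → F = CL·Css·τ / D.
F = 4.3 × 19 × 24 / 6760 = 0.290

0.290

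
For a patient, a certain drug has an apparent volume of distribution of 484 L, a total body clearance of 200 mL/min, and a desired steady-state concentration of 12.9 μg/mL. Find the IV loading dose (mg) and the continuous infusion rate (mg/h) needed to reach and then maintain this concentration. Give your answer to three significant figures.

(a) 6240 mg; (b) 155 mg/h

Loading dose = Vd × C = 484.0 × 12.9 = 6244 mg
CL = 200 mL/min = 200 × 0.06 = 12.00 L/h
Maintenance: replace elimination → rate = CL × Css = 12.00 × 12.9 = 154.8 mg/h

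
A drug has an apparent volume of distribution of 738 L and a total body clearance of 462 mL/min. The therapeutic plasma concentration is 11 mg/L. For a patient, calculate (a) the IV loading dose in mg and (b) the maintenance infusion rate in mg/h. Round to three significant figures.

Loading: fill Vd to C_target → 738.0 L × 11 mg/L = 8118 mg
CL = 462 mL/min = 462 × 0.06 = 27.72 L/h
Infusion rate = 27.72 L/h × 11 mg/L = 304.9 mg/h

(a) 8120 mg; (b) 305 mg/h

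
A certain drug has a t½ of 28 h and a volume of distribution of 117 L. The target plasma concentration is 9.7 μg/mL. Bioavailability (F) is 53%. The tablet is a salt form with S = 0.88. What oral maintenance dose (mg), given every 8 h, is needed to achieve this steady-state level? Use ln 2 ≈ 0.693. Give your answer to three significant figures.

482 mg

CL = ln 2 · Vd / t½ = 0.693 × 117.0 / 28 = 2.896 L/h
D = CL × Css × τ / F / S = 2.896 × 9.7 × 8 / 0.53 / 0.88 = 481.8 mg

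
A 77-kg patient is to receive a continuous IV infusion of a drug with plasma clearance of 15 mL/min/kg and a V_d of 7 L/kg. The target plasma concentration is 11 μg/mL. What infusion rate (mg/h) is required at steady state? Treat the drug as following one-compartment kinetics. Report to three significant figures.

762 mg/h

CL = 15 mL/min/kg × 77 kg = 1155 mL/min = 1155 × 60/1000 = 69.30 L/h
R₀ = 69.30 × 11 = 762.3 mg/h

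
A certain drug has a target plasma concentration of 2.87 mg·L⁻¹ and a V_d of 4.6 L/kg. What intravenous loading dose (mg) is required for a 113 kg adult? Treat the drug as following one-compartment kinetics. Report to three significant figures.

Vd = 4.6 L/kg × 113 kg = 519.8 L
LD = Vd × C = 519.8 × 2.870 = 1492 mg

1490 mg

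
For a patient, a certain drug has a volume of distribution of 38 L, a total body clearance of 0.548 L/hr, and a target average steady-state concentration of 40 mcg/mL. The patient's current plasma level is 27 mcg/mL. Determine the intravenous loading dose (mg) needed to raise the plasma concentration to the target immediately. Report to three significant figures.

494 mg

Concentration deficit ΔC = 40 − 27 = 13.00 mg/L
LD = Vd × ΔC = 38.00 × 13.00 = 494.0 mg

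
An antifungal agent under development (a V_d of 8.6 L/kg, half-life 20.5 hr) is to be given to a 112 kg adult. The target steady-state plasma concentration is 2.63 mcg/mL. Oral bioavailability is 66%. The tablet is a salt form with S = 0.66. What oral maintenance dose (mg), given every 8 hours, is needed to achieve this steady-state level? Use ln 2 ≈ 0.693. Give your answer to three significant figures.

1570 mg

Total Vd = 8.6 × 112 = 963.2 L
CL = 0.693 × Vd / t½ = 0.693 × 963.2 / 20.5 = 32.56 L/h
D = CL × Css × τ / F / S = 32.56 × 2.63 × 8 / 0.66 / 0.66 = 1573 mg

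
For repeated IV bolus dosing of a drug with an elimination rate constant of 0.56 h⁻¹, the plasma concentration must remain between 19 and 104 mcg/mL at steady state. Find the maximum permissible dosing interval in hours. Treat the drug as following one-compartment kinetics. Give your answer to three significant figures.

3.04 h

Between IV bolus doses, concentration decays as C = C₀·e^(−kτ), so C_peak/C_trough = e^(kτ).
τ_max = ln(C_peak/C_trough) / k = ln(104/19) / 0.5600 = 1.700 / 0.5600 = 3.036 h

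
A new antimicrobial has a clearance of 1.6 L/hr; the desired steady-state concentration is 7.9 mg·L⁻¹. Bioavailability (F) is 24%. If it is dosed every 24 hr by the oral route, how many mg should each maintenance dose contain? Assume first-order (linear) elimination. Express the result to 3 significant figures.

D = CL × Css × τ / F = 1.600 × 7.9 × 24 / 0.24 = 1264 mg

1260 mg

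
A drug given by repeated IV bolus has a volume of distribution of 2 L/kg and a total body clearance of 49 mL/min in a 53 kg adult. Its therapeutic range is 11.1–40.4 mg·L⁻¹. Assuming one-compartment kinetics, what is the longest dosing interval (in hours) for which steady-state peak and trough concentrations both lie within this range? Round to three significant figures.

Vd = 2 L/kg × 53 kg = 106.0 L
CL = 49 mL/min = 49 × 0.06 = 2.940 L/h
k = CL / Vd = 2.940 / 106.0 = 0.02774 h⁻¹
Between IV bolus doses, concentration decays as C = C₀·e^(−kτ), so C_peak/C_trough = e^(kτ).
τ_max = ln(C_peak/C_trough) / k = ln(40.4/11.1) / 0.02774 = 1.292 / 0.02774 = 46.58 h

46.6 h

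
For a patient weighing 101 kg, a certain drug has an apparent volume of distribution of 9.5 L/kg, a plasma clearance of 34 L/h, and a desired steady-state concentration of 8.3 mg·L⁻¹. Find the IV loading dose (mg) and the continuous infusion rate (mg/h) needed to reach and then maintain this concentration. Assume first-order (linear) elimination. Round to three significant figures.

(a) 7960 mg; (b) 282 mg/h

Vd = 9.5 L/kg × 101 kg = 959.5 L
LD = Vd · C_target = 959.5 × 8.3 = 7964 mg
Maintenance: replace elimination → rate = CL × Css = 34.00 × 8.3 = 282.2 mg/h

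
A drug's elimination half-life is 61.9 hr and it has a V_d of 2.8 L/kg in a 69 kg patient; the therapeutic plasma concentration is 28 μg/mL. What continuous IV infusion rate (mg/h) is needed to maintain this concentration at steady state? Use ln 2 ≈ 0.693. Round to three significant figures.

60.6 mg/h

Total Vd = 2.8 × 69 = 193.2 L
CL = ln 2 · Vd / t½ = 0.693 × 193.2 / 61.9 = 2.163 L/h
Infusion rate = CL × Css = 2.163 × 28 = 60.56 mg/h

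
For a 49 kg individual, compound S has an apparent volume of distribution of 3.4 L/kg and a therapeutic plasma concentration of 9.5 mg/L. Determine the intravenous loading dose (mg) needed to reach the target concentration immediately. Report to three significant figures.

1580 mg

Total Vd = 3.4 × 49 = 166.6 L
LD = Vd × C = 166.6 × 9.500 = 1583 mg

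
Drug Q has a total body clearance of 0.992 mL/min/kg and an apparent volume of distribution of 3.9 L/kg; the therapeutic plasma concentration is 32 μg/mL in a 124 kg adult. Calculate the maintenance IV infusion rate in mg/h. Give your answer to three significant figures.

CL = 0.992 mL/min/kg × 124 kg = 123.0 mL/min = 123.0 × 60/1000 = 7.380 L/h
Infusion rate = CL · Css = 7.380 L/h × 32 mg/L = 236.2 mg/h

236 mg/h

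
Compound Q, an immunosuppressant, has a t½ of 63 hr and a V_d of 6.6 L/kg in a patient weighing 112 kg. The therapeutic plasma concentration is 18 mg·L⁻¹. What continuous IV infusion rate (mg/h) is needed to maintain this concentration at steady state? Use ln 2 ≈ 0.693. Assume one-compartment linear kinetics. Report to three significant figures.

146 mg/h

Vd = 6.6 L/kg × 112 kg = 739.2 L
CL = 0.693 × Vd / t½ = 0.693 × 739.2 / 63 = 8.131 L/h
Infusion rate = CL × Css = 8.131 × 18 = 146.4 mg/h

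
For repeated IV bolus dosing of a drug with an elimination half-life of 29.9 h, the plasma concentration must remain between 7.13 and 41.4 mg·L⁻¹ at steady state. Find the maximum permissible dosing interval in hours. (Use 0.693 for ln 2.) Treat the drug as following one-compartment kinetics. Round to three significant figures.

75.9 h

k = 0.693 / t½ = 0.693 / 29.9 = 0.02318 h⁻¹
Between IV bolus doses, concentration decays as C = C₀·e^(−kτ), so C_peak/C_trough = e^(kτ).
τ_max = ln(C_peak/C_trough) / k = ln(41.4/7.13) / 0.02318 = 1.759 / 0.02318 = 75.88 h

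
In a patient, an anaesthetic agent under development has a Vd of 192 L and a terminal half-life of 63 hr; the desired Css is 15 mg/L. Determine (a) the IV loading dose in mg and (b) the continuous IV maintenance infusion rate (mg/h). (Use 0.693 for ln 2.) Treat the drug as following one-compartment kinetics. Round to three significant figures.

(a) 2880 mg; (b) 31.7 mg/h

LD = Vd × C = 192.0 × 15 = 2880 mg
CL = 0.693 × Vd / t½ = 0.693 × 192.0 / 63 = 2.112 L/h
Infusion rate = CL × Css = 2.112 × 15 = 31.68 mg/h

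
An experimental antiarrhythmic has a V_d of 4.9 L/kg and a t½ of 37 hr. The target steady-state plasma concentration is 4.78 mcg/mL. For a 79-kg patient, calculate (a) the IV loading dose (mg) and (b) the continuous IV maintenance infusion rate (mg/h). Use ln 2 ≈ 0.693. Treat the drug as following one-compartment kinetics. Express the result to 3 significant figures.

(a) 1850 mg; (b) 34.7 mg/h

Vd(total) = 79 kg × 4.9 L/kg = 387.1 L
LD = Vd × C = 387.1 × 4.78 = 1850 mg
CL = 0.693 × Vd / t½ = 0.693 × 387.1 / 37 = 7.250 L/h
Infusion rate = CL × Css = 7.250 × 4.78 = 34.66 mg/h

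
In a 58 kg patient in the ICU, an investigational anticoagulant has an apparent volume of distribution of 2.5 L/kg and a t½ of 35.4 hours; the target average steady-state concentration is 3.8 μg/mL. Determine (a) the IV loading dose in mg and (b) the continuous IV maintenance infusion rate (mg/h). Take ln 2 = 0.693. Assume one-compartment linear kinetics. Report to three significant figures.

Vd(total) = 58 kg × 2.5 L/kg = 145.0 L
LD = Vd × C = 145.0 × 3.8 = 551.0 mg
CL = 0.693 × Vd / t½ = 0.693 × 145.0 / 35.4 = 2.839 L/h
Infusion rate = CL × Css = 2.839 × 3.8 = 10.79 mg/h

(a) 551 mg; (b) 10.8 mg/h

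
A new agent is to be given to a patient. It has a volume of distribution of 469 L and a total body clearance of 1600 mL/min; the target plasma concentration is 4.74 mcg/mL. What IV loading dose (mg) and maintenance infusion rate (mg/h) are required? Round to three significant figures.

(a) 2220 mg; (b) 455 mg/h

Loading dose = Vd × C = 469.0 × 4.74 = 2223 mg
CL = 1600 mL/min × 60/1000 = 96.00 L/h
Maintenance: replace elimination → rate = CL × Css = 96.00 × 4.74 = 455.0 mg/h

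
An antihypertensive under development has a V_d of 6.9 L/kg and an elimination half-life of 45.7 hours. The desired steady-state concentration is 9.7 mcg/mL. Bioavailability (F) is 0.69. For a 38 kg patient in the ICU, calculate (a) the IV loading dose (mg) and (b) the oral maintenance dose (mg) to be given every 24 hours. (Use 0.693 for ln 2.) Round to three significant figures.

Vd(total) = 38 kg × 6.9 L/kg = 262.2 L
LD = Vd × C = 262.2 × 9.7 = 2543 mg
CL = 0.693 × Vd / t½ = 0.693 × 262.2 / 45.7 = 3.976 L/h
D = CL × Css × τ / F = 3.976 × 9.7 × 24 / 0.69 = 1341 mg

(a) 2540 mg; (b) 1340 mg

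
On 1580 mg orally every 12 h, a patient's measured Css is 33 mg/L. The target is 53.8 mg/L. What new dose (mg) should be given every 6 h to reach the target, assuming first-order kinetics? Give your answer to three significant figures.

1290 mg

For first-order elimination, Css ∝ F·D/(CL·τ); F and CL are unchanged, so Css ∝ D/τ.
D₂ = D₁ × (Css,target / Css,current) × (τ₂/τ₁) = 1580 × (53.8/33) × (6/12) = 1288 mg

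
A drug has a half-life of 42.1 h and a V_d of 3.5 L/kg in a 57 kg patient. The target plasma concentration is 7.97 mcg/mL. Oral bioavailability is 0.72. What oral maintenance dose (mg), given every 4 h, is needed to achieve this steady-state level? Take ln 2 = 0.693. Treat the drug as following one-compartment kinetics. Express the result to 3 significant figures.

Vd = 3.5 L/kg × 57 kg = 199.5 L
CL = 0.693 × Vd / t½ = 0.693 × 199.5 / 42.1 = 3.284 L/h
D = CL × Css × τ / F = 3.284 × 7.97 × 4 / 0.72 = 145.4 mg

145 mg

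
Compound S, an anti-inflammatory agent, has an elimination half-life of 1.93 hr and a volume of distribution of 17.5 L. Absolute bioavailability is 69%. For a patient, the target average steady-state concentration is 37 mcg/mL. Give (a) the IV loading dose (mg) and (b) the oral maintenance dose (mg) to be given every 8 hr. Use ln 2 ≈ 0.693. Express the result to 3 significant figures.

LD = Vd × C = 17.50 × 37 = 647.5 mg
CL = 0.693 × Vd / t½ = 0.693 × 17.50 / 1.93 = 6.284 L/h
D = CL × Css × τ / F = 6.284 × 37 × 8 / 0.69 = 2696 mg

(a) 648 mg; (b) 2700 mg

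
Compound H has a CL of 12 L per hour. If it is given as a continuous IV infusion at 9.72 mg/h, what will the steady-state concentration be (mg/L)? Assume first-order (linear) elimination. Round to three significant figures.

0.810 mg/L

Css = rate / CL = 9.72 / 12.00 = 0.8100 mg/L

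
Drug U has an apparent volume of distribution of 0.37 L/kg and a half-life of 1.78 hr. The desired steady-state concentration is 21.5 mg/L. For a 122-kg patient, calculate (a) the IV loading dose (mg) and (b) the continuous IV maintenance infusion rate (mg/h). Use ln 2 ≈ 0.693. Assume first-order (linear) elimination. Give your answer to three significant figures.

Vd = 0.37 L/kg × 122 kg = 45.14 L
LD = Vd × C = 45.14 × 21.5 = 970.5 mg
CL = 0.693 × Vd / t½ = 0.693 × 45.14 / 1.78 = 17.57 L/h
Infusion rate = CL × Css = 17.57 × 21.5 = 377.8 mg/h

(a) 971 mg; (b) 378 mg/h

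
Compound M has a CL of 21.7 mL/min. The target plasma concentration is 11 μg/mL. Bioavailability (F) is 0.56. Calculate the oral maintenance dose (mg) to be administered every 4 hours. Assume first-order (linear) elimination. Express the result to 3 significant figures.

CL = 21.7 mL/min = 21.7 × 0.06 = 1.302 L/h
At steady state, dose per interval replaces the amount cleared in that interval: F·D/τ = CL·Css.
D = CL × Css × τ / F = 1.302 × 11 × 4 / 0.56 = 102.3 mg

102 mg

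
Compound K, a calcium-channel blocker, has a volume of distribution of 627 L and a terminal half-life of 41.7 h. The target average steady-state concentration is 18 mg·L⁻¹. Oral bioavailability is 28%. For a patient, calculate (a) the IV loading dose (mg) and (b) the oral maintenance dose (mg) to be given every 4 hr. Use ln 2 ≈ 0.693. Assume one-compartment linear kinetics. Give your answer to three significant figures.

(a) 11300 mg; (b) 2680 mg

LD = Vd × C = 627.0 × 18 = 11290 mg
CL = 0.693 × Vd / t½ = 0.693 × 627.0 / 41.7 = 10.42 L/h
D = CL × Css × τ / F = 10.42 × 18 × 4 / 0.28 = 2679 mg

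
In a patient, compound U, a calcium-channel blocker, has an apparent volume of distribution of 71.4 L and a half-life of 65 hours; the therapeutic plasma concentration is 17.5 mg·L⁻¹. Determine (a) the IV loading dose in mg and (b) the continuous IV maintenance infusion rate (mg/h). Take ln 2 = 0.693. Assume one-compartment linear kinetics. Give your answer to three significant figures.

LD = Vd × C = 71.40 × 17.5 = 1250 mg
CL = 0.693 × Vd / t½ = 0.693 × 71.40 / 65 = 0.7612 L/h
Infusion rate = CL × Css = 0.7612 × 17.5 = 13.32 mg/h

(a) 1250 mg; (b) 13.3 mg/h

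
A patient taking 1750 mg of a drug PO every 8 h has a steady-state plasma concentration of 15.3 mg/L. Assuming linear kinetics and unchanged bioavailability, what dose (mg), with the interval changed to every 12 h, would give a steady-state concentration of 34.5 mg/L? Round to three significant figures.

5920 mg

For first-order elimination, Css ∝ F·D/(CL·τ); F and CL are unchanged, so Css ∝ D/τ.
D₂ = D₁ × (Css,target / Css,current) × (τ₂/τ₁) = 1750 × (34.5/15.3) × (12/8) = 5919 mg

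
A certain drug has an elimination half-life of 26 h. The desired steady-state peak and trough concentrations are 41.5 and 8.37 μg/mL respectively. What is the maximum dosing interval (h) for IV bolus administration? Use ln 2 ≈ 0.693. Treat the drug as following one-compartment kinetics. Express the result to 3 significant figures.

k = 0.693 / t½ = 0.693 / 26 = 0.02665 h⁻¹
Between IV bolus doses, concentration decays as C = C₀·e^(−kτ), so C_peak/C_trough = e^(kτ).
τ_max = ln(C_peak/C_trough) / k = ln(41.5/8.37) / 0.02665 = 1.601 / 0.02665 = 60.08 h

60.1 h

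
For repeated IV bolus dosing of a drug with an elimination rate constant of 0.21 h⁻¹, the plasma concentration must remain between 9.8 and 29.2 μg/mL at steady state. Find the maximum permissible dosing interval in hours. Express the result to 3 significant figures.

5.20 h

Between IV bolus doses, concentration decays as C = C₀·e^(−kτ), so C_peak/C_trough = e^(kτ).
τ_max = ln(C_peak/C_trough) / k = ln(29.2/9.8) / 0.2100 = 1.092 / 0.2100 = 5.200 h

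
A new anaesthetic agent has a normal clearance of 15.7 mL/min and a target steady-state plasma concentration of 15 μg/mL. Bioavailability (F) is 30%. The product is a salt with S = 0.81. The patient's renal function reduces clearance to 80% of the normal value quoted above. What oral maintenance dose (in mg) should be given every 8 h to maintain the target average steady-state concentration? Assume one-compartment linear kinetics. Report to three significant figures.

372 mg

Convert clearance: 15.7 mL/min × 60 min/h ÷ 1000 mL/L = 0.9420 L/h
Patient clearance = 0.8 × 0.9420 = 0.7536 L/h
D = CL × Css × τ / F / S = 0.7536 × 15 × 8 / 0.3 / 0.81 = 372.1 mg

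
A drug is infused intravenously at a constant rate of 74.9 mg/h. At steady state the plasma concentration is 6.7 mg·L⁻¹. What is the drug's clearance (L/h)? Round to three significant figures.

11.2 L/h

At steady state, infusion rate = CL × Css, so CL = rate / Css.
CL = 74.9 / 6.7 = 11.18 L/h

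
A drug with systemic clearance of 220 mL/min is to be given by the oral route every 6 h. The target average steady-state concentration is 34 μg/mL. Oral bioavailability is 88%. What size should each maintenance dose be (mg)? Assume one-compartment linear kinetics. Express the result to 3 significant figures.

3060 mg

CL = 220 mL/min = 220 × 0.06 = 13.20 L/h
D = CL × Css × τ / F = 13.20 × 34 × 6 / 0.88 = 3060 mg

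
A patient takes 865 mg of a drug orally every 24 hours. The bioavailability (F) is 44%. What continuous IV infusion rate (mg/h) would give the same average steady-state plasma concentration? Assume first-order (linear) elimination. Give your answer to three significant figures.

Equivalent systemic input: infusion rate = F·D/τ.
Rate = 0.44 × 865 / 24 = 15.86 mg/h

15.9 mg/h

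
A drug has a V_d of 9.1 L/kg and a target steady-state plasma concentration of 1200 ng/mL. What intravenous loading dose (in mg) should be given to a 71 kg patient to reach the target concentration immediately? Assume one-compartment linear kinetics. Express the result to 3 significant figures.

775 mg

Vd(total) = 71 kg × 9.1 L/kg = 646.1 L
C = 1200 ng/mL = 1.200 mg/L
LD = Vd × C = 646.1 × 1.200 = 775.3 mg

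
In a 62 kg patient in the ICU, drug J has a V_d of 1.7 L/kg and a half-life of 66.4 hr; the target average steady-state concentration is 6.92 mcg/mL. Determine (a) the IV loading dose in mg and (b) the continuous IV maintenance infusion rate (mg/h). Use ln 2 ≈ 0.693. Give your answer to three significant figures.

Total Vd = 1.7 × 62 = 105.4 L
LD = Vd × C = 105.4 × 6.92 = 729.4 mg
CL = 0.693 × Vd / t½ = 0.693 × 105.4 / 66.4 = 1.100 L/h
Infusion rate = CL × Css = 1.100 × 6.92 = 7.612 mg/h

(a) 729 mg; (b) 7.61 mg/h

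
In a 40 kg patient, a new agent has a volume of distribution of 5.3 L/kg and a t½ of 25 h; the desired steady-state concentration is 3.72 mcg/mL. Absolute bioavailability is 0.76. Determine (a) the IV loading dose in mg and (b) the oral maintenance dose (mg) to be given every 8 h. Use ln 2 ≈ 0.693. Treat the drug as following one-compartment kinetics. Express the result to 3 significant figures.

Total Vd = 5.3 × 40 = 212.0 L
LD = Vd × C = 212.0 × 3.72 = 788.6 mg
CL = 0.693 × Vd / t½ = 0.693 × 212.0 / 25 = 5.877 L/h
D = CL × Css × τ / F = 5.877 × 3.72 × 8 / 0.76 = 230.1 mg

(a) 789 mg; (b) 230 mg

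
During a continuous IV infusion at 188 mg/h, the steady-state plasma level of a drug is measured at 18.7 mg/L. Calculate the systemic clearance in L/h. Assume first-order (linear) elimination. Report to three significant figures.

At steady state, infusion rate = CL × Css, so CL = rate / Css.
CL = 188 / 18.7 = 10.05 L/h

10.1 L/h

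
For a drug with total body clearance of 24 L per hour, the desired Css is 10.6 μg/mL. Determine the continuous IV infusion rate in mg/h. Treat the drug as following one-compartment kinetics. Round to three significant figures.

254 mg/h

At steady state, infusion rate equals elimination rate: rate in = CL × Css.
Infusion rate = CL · Css = 24.00 L/h × 10.6 mg/L = 254.4 mg/h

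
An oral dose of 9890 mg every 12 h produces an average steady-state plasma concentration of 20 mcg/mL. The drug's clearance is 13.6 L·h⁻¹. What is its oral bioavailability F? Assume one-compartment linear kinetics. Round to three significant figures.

F·D/τ = CL·Css at steady state → F = CL·Css·τ / D.
F = 13.6 × 20 × 12 / 9890 = 0.330

0.330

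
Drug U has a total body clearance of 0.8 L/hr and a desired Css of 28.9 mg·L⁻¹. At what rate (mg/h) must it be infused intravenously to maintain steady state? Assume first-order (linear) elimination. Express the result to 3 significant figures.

At steady state, infusion rate equals elimination rate: rate in = CL × Css.
R₀ = 0.8000 × 28.9 = 23.12 mg/h

23.1 mg/h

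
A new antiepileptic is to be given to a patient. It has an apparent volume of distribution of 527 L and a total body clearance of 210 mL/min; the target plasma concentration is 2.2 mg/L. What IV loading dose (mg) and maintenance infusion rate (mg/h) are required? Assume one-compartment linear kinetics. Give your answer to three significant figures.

(a) 1160 mg; (b) 27.7 mg/h

Loading: fill Vd to C_target → 527.0 L × 2.2 mg/L = 1159 mg
CL = 210 mL/min = 210 × 0.06 = 12.60 L/h
Maintenance infusion rate = CL × Css = 12.60 × 2.2 = 27.72 mg/h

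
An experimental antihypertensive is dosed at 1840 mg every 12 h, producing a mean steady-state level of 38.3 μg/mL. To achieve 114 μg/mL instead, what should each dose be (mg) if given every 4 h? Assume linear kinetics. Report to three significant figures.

1830 mg

For first-order elimination, Css ∝ F·D/(CL·τ); F and CL are unchanged, so Css ∝ D/τ.
D₂ = D₁ × (Css,target / Css,current) × (τ₂/τ₁) = 1840 × (114/38.3) × (4/12) = 1826 mg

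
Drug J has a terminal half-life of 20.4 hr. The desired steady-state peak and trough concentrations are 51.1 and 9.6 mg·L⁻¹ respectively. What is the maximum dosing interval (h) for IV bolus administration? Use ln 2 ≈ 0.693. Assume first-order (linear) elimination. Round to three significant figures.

49.2 h

k = 0.693 / t½ = 0.693 / 20.4 = 0.03397 h⁻¹
Between IV bolus doses, concentration decays as C = C₀·e^(−kτ), so C_peak/C_trough = e^(kτ).
τ_max = ln(C_peak/C_trough) / k = ln(51.1/9.6) / 0.03397 = 1.672 / 0.03397 = 49.22 h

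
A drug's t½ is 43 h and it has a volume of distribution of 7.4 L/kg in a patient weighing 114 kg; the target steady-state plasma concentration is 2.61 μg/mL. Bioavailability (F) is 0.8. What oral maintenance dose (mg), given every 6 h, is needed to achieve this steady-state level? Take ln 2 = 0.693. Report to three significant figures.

266 mg

Vd = 7.4 L/kg × 114 kg = 843.6 L
CL = 0.693 × Vd / t½ = 0.693 × 843.6 / 43 = 13.60 L/h
D = CL × Css × τ / F = 13.60 × 2.61 × 6 / 0.8 = 266.2 mg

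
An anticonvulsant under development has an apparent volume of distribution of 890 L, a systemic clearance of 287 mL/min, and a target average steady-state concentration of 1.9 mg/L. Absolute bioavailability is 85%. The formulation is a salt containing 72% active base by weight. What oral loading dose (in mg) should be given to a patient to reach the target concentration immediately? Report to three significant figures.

LD is governed by Vd — clearance does not enter the loading-dose calculation.
LD = Vd × C / F / S = 890.0 × 1.900 / 0.85 / 0.72 = 2763 mg

2760 mg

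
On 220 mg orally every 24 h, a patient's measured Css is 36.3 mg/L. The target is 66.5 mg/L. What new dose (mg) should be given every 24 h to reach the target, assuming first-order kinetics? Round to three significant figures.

403 mg

With linear kinetics, Css is proportional to dose rate (D/τ) at fixed clearance.
D₂ = D₁ × (Css,target / Css,current) = 220 × 66.5/36.3 = 403.0 mg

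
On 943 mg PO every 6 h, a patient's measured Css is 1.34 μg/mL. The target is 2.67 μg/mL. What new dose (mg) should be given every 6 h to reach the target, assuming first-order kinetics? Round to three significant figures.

For first-order elimination, Css ∝ F·D/(CL·τ); F and CL are unchanged, so Css ∝ D/τ.
D₂ = D₁ × (Css,target / Css,current) = 943 × 2.67/1.34 = 1879 mg

1880 mg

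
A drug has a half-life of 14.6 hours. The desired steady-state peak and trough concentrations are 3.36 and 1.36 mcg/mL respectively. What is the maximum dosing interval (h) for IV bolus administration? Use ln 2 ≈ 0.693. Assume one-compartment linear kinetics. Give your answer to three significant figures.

19.1 h

k = 0.693 / t½ = 0.693 / 14.6 = 0.04747 h⁻¹
Between IV bolus doses, concentration decays as C = C₀·e^(−kτ), so C_peak/C_trough = e^(kτ).
τ_max = ln(C_peak/C_trough) / k = ln(3.36/1.36) / 0.04747 = 0.9045 / 0.04747 = 19.05 h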